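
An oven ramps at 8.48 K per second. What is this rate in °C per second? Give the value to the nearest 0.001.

8.480 °C/second

The quantity depends on a temperature interval, so only the ratio of degree sizes applies; the offset between the scales is irrelevant.
A change of 1 K is a change of 1°C, so 8.48 × 1 = 8.480.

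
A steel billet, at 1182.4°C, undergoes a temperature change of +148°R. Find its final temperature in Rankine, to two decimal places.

The 148°R change is an interval, so only the factor 5/9 applies: +148 × 5/9 = +82.2222°C.
Final Celsius temperature: 1182.4000 + 82.2222 = 1264.6222°C.
In Rankine: 1264.6222 × 1.8 + 491.67 = 2767.99°R.

2767.99°R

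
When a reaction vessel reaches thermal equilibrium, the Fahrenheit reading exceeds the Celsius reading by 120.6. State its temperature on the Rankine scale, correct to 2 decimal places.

Let x be the Fahrenheit reading; then the Celsius reading is 5/9·x - 17.7778.
(5/9·x - 17.7778) - x = -120.6  ⇒  (-4/9)·x = -102.822  ⇒  x = 231.3500°F.
In Celsius: (231.35 - 32) × 5/9 = 110.7500°C.
In Rankine: 110.7500 × 1.8 + 491.67 = 691.02°R.

691.02°R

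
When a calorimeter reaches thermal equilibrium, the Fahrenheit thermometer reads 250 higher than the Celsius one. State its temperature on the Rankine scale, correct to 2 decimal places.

Let x be the Celsius reading; then the Fahrenheit reading is 1.8·x + 32.
(1.8·x + 32) - x = 250  ⇒  (0.8)·x = 218  ⇒  x = 272.5000°C.
In Rankine: 272.5000 × 1.8 + 491.67 = 982.17°R.

982.17°R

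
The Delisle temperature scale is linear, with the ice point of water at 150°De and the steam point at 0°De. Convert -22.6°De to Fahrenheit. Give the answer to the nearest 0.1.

Linear interpolation between the fixed points: C = (-22.6 - 150) × 100 / (0 - 150) = 115.0667°C.
Then 115.0667 × 1.8 + 32 = 239.1°F.

239.1°F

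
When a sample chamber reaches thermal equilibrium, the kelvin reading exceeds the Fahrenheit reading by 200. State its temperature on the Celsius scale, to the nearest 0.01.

Let x be the kelvin reading; then the Fahrenheit reading is 1.8·x - 459.67.
(1.8·x - 459.67) - x = -200  ⇒  (0.8)·x = 259.67  ⇒  x = 324.5875 K.
In Celsius: 324.5875 - 273.15 = 51.44°C.

51.44°C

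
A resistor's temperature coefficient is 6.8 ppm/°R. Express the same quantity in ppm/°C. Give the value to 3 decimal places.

12.240 ppm/°C

Since only a temperature interval is involved, the additive offset between the scales drops out.
A change of 1°C is a change of 1.8°R, so per °C the value is 6.8 × 1.8 = 12.240.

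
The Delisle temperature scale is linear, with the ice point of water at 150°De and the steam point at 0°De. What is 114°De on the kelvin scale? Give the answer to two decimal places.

297.15 K

Linear interpolation between the fixed points: C = (114 - 150) × 100 / (0 - 150) = 24.0000°C.
Then 24.0000 + 273.15 = 297.15 K.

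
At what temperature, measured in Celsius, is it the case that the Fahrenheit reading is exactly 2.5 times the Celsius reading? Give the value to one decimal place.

45.7°C

Let C be the Celsius reading. The Fahrenheit reading is F = 1.8·C + 32.
Require F = 2.5·C: 1.8·C + 32 = 2.5·C.
(-0.7)·C = -32  ⇒  C = 45.7.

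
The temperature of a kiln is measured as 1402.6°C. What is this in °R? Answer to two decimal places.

In Rankine: 1402.6000 × 1.8 + 491.67 = 3016.35°R.

3016.35°R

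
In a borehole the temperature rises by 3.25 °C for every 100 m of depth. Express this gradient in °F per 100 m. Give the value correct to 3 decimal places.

The quantity depends on a temperature interval, so only the ratio of degree sizes applies; the offset between the scales is irrelevant.
A change of 1°C is a change of 1.8°F, so 3.25 × 1.8 = 5.850.

5.850 °F/100 m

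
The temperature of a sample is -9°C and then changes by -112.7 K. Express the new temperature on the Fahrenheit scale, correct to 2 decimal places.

The 112.7 K change is an interval; Kelvin and Celsius degrees are the same size, so ΔC = -112.7°C.
Final Celsius temperature: -9.0000 - 112.7000 = -121.7000°C.
In Fahrenheit: -121.7000 × 1.8 + 32 = -187.06°F.

-187.06°F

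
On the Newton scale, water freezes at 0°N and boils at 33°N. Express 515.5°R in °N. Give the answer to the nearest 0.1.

First in Celsius: (515.5 - 491.67) × 5/9 = 13.2389°C.
Linearly onto the Newton scale: 0 + (13.2389 / 100) × (33 - 0) = 4.4°N.

4.4°N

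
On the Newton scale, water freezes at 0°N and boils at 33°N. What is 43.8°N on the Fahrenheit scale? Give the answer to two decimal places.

Linear interpolation between the fixed points: C = (43.8 - 0) × 100 / (33 - 0) = 132.7273°C.
Then 132.7273 × 1.8 + 32 = 270.91°F.

270.91°F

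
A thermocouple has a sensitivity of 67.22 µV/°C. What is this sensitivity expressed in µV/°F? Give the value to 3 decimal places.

Since only a temperature interval is involved, the additive offset between the scales drops out.
A change of 1°F is a change of 5/9°C, so per °F the value is 67.22 × 5/9 = 37.344.

37.344 µV/°F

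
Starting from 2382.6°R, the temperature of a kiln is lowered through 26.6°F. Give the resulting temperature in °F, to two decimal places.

Initial temperature in Celsius: (2382.6 - 491.67) × 5/9 = 1050.5167°C.
The 26.6°F change is an interval, so only the factor 5/9 applies: -26.6 × 5/9 = -14.7778°C.
Final Celsius temperature: 1050.5167 - 14.7778 = 1035.7389°C.
In Fahrenheit: 1035.7389 × 1.8 + 32 = 1896.33°F.

1896.33°F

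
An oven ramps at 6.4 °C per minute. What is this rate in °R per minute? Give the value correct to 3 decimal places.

Since only a temperature interval is involved, the additive offset between the scales drops out.
A change of 1°C is a change of 1.8°R, so 6.4 × 1.8 = 11.520.

11.520 °R/minute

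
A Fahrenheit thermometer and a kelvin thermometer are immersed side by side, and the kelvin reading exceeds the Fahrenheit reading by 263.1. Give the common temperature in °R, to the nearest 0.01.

Let x be the Fahrenheit reading; then the kelvin reading is 5/9·x + 255.372.
(5/9·x + 255.372) - x = 263.1  ⇒  (-4/9)·x = 7.72778  ⇒  x = -17.3875°F.
In Celsius: (-17.3875 - 32) × 5/9 = -27.4375°C.
In Rankine: -27.4375 × 1.8 + 491.67 = 442.28°R.

442.28°R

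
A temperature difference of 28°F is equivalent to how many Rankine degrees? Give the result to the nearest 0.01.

Fahrenheit and Rankine degrees are the same size, so the interval is unchanged: 28.00.

28.00°R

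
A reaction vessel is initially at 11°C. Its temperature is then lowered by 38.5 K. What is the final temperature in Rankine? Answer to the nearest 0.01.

The 38.5 K change is an interval; Kelvin and Celsius degrees are the same size, so ΔC = -38.5°C.
Final Celsius temperature: 11.0000 - 38.5000 = -27.5000°C.
In Rankine: -27.5000 × 1.8 + 491.67 = 442.17°R.

442.17°R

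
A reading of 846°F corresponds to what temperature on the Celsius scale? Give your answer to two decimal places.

In Celsius: (846 - 32) × 5/9 = 452.2222°C.

452.22°C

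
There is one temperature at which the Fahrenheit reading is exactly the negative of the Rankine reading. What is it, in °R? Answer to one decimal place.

229.8°R

Let R be the Rankine reading. The Fahrenheit reading is F = 1·R - 459.67.
Require F = -1·R: 1·R - 459.67 = -1·R.
(2)·R = 459.67  ⇒  R = 229.8.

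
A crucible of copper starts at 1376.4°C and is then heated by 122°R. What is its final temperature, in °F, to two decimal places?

The 122°R change is an interval, so only the factor 5/9 applies: +122 × 5/9 = +67.7778°C.
Final Celsius temperature: 1376.4000 + 67.7778 = 1444.1778°C.
In Fahrenheit: 1444.1778 × 1.8 + 32 = 2631.52°F.

2631.52°F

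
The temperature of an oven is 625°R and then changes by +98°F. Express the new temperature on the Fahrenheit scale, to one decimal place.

263.3°F

Initial temperature in Celsius: (625 - 491.67) × 5/9 = 74.0722°C.
The 98°F change is an interval, so only the factor 5/9 applies: +98 × 5/9 = +54.4444°C.
Final Celsius temperature: 74.0722 + 54.4444 = 128.5167°C.
In Fahrenheit: 128.5167 × 1.8 + 32 = 263.3°F.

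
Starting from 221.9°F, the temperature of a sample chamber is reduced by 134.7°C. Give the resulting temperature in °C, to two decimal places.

Initial temperature in Celsius: (221.9 - 32) × 5/9 = 105.5000°C.
Final Celsius temperature: 105.5000 - 134.7000 = -29.2000°C.

-29.20°C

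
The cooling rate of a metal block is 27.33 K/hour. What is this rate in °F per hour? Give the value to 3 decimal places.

49.194 °F/hour

The quantity depends on a temperature interval, so only the ratio of degree sizes applies; the offset between the scales is irrelevant.
A change of 1 K is a change of 1.8°F, so 27.33 × 1.8 = 49.194.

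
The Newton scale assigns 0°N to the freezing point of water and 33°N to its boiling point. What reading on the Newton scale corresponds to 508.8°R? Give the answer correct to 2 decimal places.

3.14°N

First in Celsius: (508.8 - 491.67) × 5/9 = 9.5167°C.
Linearly onto the Newton scale: 0 + (9.5167 / 100) × (33 - 0) = 3.14°N.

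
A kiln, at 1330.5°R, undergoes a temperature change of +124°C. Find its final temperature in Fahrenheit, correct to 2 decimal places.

1094.03°F

Initial temperature in Celsius: (1330.5 - 491.67) × 5/9 = 466.0167°C.
Final Celsius temperature: 466.0167 + 124.0000 = 590.0167°C.
In Fahrenheit: 590.0167 × 1.8 + 32 = 1094.03°F.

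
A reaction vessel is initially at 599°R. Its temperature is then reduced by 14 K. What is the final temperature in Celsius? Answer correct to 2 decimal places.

45.63°C

Initial temperature in Celsius: (599 - 491.67) × 5/9 = 59.6278°C.
The 14 K change is an interval; Kelvin and Celsius degrees are the same size, so ΔC = -14°C.
Final Celsius temperature: 59.6278 - 14.0000 = 45.6278°C.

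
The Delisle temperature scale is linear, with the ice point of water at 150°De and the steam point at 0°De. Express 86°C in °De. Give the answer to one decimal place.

21.0°De

Linearly onto the Delisle scale: 150 + (86.0000 / 100) × (0 - 150) = 21.0°De.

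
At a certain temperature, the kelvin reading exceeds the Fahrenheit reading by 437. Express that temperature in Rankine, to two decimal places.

Let x be the kelvin reading; then the Fahrenheit reading is 1.8·x - 459.67.
(1.8·x - 459.67) - x = -437  ⇒  (0.8)·x = 22.67  ⇒  x = 28.3375 K.
In Celsius: 28.3375 - 273.15 = -244.8125°C.
In Rankine: -244.8125 × 1.8 + 491.67 = 51.01°R.

51.01°R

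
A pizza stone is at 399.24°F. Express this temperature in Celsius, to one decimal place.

204.0°C

In Celsius: (399.24 - 32) × 5/9 = 204.0222°C.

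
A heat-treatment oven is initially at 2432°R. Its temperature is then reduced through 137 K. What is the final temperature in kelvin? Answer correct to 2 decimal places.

1214.11 K

Initial temperature in Celsius: (2432 - 491.67) × 5/9 = 1077.9611°C.
The 137 K change is an interval; Kelvin and Celsius degrees are the same size, so ΔC = -137°C.
Final Celsius temperature: 1077.9611 - 137.0000 = 940.9611°C.
In kelvin: 940.9611 + 273.15 = 1214.11 K.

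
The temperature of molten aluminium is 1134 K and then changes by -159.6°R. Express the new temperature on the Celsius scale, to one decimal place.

Initial temperature in Celsius: 1134 - 273.15 = 860.8500°C.
The 159.6°R change is an interval, so only the factor 5/9 applies: -159.6 × 5/9 = -88.6667°C.
Final Celsius temperature: 860.8500 - 88.6667 = 772.1833°C.

772.2°C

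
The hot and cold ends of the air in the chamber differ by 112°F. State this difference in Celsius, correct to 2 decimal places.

An interval of 1°F corresponds to 5/9°C.
112 × 5/9 = 62.22.

62.22°C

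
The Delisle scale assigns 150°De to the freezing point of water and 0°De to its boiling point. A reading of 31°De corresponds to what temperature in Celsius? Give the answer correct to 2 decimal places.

79.33°C

Linear interpolation between the fixed points: C = (31 - 150) × 100 / (0 - 150) = 79.3333°C.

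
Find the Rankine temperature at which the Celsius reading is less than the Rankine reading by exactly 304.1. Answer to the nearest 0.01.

Let R be the Rankine reading. The Celsius reading is C = 5/9·R - 273.15.
Require C - R = -304.1: (-4/9)·R - 273.15 = -304.1.
R = (-304.1 + 273.15) / (-4/9) = 69.64.

69.64°R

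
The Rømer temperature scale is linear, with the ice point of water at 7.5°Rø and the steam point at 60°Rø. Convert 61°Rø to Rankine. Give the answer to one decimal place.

675.1°R

Linear interpolation between the fixed points: C = (61 - 7.5) × 100 / (60 - 7.5) = 101.9048°C.
Then 101.9048 × 1.8 + 491.67 = 675.1°R.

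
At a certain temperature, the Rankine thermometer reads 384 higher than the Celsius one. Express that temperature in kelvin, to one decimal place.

138.6 K

Let x be the Celsius reading; then the Rankine reading is 1.8·x + 491.67.
(1.8·x + 491.67) - x = 384  ⇒  (0.8)·x = -107.67  ⇒  x = -134.5875°C.
In kelvin: -134.5875 + 273.15 = 138.6 K.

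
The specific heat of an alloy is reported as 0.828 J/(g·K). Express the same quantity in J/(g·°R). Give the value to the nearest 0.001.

0.460 J/(g·°R)

Since only a temperature interval is involved, the additive offset between the scales drops out.
A change of 1°R is a change of 5/9 K, so per °R the value is 0.828 × 5/9 = 0.460.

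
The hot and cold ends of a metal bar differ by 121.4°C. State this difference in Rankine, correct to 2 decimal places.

218.52°R

For a temperature interval the offset drops out; only the factor 1.8 applies.
121.4 × 1.8 = 218.52.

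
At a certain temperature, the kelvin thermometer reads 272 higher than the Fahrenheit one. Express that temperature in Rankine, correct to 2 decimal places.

422.26°R

Let x be the Fahrenheit reading; then the kelvin reading is 5/9·x + 255.372.
(5/9·x + 255.372) - x = 272  ⇒  (-4/9)·x = 16.6278  ⇒  x = -37.4125°F.
In Celsius: (-37.4125 - 32) × 5/9 = -38.5625°C.
In Rankine: -38.5625 × 1.8 + 491.67 = 422.26°R.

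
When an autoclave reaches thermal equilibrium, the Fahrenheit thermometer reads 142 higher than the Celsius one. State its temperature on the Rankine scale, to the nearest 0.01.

739.17°R

Let x be the Celsius reading; then the Fahrenheit reading is 1.8·x + 32.
(1.8·x + 32) - x = 142  ⇒  (0.8)·x = 110  ⇒  x = 137.5000°C.
In Rankine: 137.5000 × 1.8 + 491.67 = 739.17°R.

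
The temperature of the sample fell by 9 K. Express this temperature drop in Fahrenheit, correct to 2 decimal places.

16.20°F

Only the scale ratio 1.8 matters for a change in temperature.
9 × 1.8 = 16.20.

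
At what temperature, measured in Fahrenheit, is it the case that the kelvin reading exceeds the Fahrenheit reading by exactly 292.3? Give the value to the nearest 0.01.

-83.09°F

Let F be the Fahrenheit reading. The kelvin reading is K = 5/9·F + 255.372.
Require K - F = 292.3: (-4/9)·F + 255.372 = 292.3.
F = (292.3 - 255.372) / (-4/9) = -83.09.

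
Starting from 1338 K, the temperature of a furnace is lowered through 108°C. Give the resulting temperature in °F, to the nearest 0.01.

1754.33°F

Initial temperature in Celsius: 1338 - 273.15 = 1064.8500°C.
Final Celsius temperature: 1064.8500 - 108.0000 = 956.8500°C.
In Fahrenheit: 956.8500 × 1.8 + 32 = 1754.33°F.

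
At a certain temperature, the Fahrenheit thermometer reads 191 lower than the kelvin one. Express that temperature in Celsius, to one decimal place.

62.7°C

Let x be the kelvin reading; then the Fahrenheit reading is 1.8·x - 459.67.
(1.8·x - 459.67) - x = -191  ⇒  (0.8)·x = 268.67  ⇒  x = 335.8375 K.
In Celsius: 335.8375 - 273.15 = 62.7°C.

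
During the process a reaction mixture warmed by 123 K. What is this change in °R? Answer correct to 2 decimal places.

Only the scale ratio 1.8 matters for a change in temperature.
123 × 1.8 = 221.40.

221.40°R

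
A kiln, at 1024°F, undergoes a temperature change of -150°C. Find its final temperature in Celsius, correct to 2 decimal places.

Initial temperature in Celsius: (1024 - 32) × 5/9 = 551.1111°C.
Final Celsius temperature: 551.1111 - 150.0000 = 401.1111°C.

401.11°C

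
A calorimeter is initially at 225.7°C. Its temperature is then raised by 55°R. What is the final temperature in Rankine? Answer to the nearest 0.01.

The 55°R change is an interval, so only the factor 5/9 applies: +55 × 5/9 = +30.5556°C.
Final Celsius temperature: 225.7000 + 30.5556 = 256.2556°C.
In Rankine: 256.2556 × 1.8 + 491.67 = 952.93°R.

952.93°R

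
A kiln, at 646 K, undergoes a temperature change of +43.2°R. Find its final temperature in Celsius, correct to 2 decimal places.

396.85°C

Initial temperature in Celsius: 646 - 273.15 = 372.8500°C.
The 43.2°R change is an interval, so only the factor 5/9 applies: +43.2 × 5/9 = +24.0000°C.
Final Celsius temperature: 372.8500 + 24.0000 = 396.8500°C.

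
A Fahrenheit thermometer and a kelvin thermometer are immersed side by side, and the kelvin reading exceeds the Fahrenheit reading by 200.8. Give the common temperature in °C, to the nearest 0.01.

50.44°C

Let x be the Fahrenheit reading; then the kelvin reading is 5/9·x + 255.372.
(5/9·x + 255.372) - x = 200.8  ⇒  (-4/9)·x = -54.5722  ⇒  x = 122.7875°F.
In Celsius: (122.7875 - 32) × 5/9 = 50.44°C.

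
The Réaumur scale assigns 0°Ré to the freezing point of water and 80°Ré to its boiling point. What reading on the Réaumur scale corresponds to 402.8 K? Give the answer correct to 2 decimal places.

First in Celsius: 402.8 - 273.15 = 129.6500°C.
Linearly onto the Réaumur scale: 0 + (129.6500 / 100) × (80 - 0) = 103.72°Ré.

103.72°Ré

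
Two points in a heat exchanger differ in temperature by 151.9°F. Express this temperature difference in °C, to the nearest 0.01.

84.39°C

An interval of 1°F corresponds to 5/9°C.
151.9 × 5/9 = 84.39.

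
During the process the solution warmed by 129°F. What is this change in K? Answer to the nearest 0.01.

71.67 K

Only the scale ratio 5/9 matters for a change in temperature.
129 × 5/9 = 71.67.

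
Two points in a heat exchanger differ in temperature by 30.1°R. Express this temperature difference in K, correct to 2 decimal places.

16.72 K

An interval of 1°R corresponds to 5/9 K.
30.1 × 5/9 = 16.72.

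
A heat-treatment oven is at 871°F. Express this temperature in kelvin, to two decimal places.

In Celsius: (871 - 32) × 5/9 = 466.1111°C.
In kelvin: 466.1111 + 273.15 = 739.26 K.

739.26 K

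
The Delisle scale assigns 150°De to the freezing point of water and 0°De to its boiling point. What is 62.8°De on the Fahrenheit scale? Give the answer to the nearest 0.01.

136.64°F

Linear interpolation between the fixed points: C = (62.8 - 150) × 100 / (0 - 150) = 58.1333°C.
Then 58.1333 × 1.8 + 32 = 136.64°F.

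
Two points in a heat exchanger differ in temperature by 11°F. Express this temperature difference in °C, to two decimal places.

For a temperature interval the offset drops out; only the factor 5/9 applies.
11 × 5/9 = 6.11.

6.11°C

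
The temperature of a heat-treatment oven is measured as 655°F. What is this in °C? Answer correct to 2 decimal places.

In Celsius: (655 - 32) × 5/9 = 346.1111°C.

346.11°C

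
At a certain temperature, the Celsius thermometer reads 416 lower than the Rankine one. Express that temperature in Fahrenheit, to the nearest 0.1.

-138.3°F

Let x be the Rankine reading; then the Celsius reading is 5/9·x - 273.15.
(5/9·x - 273.15) - x = -416  ⇒  (-4/9)·x = -142.85  ⇒  x = 321.4125°R.
In Celsius: (321.4125 - 491.67) × 5/9 = -94.5875°C.
In Fahrenheit: -94.5875 × 1.8 + 32 = -138.3°F.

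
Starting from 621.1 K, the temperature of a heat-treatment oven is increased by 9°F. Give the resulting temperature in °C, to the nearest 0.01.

352.95°C

Initial temperature in Celsius: 621.1 - 273.15 = 347.9500°C.
The 9°F change is an interval, so only the factor 5/9 applies: +9 × 5/9 = +5.0000°C.
Final Celsius temperature: 347.9500 + 5.0000 = 352.9500°C.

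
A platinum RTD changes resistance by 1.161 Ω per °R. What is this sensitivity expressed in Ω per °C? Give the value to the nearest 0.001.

2.090 Ω per °C

Since only a temperature interval is involved, the additive offset between the scales drops out.
A change of 1°C is a change of 1.8°R, so per °C the value is 1.161 × 1.8 = 2.090.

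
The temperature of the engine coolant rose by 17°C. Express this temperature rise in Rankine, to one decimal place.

For a temperature interval the offset drops out; only the factor 1.8 applies.
17 × 1.8 = 30.6.

30.6°R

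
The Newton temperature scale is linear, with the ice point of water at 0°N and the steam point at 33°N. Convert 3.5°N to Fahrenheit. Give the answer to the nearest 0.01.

51.09°F

Linear interpolation between the fixed points: C = (3.5 - 0) × 100 / (33 - 0) = 10.6061°C.
Then 10.6061 × 1.8 + 32 = 51.09°F.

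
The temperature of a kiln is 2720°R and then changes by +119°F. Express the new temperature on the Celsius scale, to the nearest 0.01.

1304.07°C

Initial temperature in Celsius: (2720 - 491.67) × 5/9 = 1237.9611°C.
The 119°F change is an interval, so only the factor 5/9 applies: +119 × 5/9 = +66.1111°C.
Final Celsius temperature: 1237.9611 + 66.1111 = 1304.0722°C.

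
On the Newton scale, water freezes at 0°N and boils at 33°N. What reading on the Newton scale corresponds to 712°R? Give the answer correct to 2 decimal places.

First in Celsius: (712 - 491.67) × 5/9 = 122.4056°C.
Linearly onto the Newton scale: 0 + (122.4056 / 100) × (33 - 0) = 40.39°N.

40.39°N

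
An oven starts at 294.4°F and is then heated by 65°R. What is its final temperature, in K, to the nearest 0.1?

455.0 K

Initial temperature in Celsius: (294.4 - 32) × 5/9 = 145.7778°C.
The 65°R change is an interval, so only the factor 5/9 applies: +65 × 5/9 = +36.1111°C.
Final Celsius temperature: 145.7778 + 36.1111 = 181.8889°C.
In kelvin: 181.8889 + 273.15 = 455.0 K.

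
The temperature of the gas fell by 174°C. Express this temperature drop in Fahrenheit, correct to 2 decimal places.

Only the scale ratio 1.8 matters for a change in temperature.
174 × 1.8 = 313.20.

313.20°F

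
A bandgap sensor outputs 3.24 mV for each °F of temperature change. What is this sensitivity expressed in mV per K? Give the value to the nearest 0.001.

The quantity depends on a temperature interval, so only the ratio of degree sizes applies; the offset between the scales is irrelevant.
A change of 1 K is a change of 1.8°F, so per K the value is 3.24 × 1.8 = 5.832.

5.832 mV per K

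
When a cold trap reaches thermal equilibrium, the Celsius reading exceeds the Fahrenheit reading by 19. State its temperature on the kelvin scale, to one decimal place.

209.4 K

Let x be the Celsius reading; then the Fahrenheit reading is 1.8·x + 32.
(1.8·x + 32) - x = -19  ⇒  (0.8)·x = -51  ⇒  x = -63.7500°C.
In kelvin: -63.7500 + 273.15 = 209.4 K.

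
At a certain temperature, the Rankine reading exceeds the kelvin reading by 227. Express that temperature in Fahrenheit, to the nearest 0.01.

Let x be the kelvin reading; then the Rankine reading is 1.8·x.
(1.8·x) - x = 227  ⇒  (0.8)·x = 227  ⇒  x = 283.7500 K.
In Celsius: 283.75 - 273.15 = 10.6000°C.
In Fahrenheit: 10.6000 × 1.8 + 32 = 51.08°F.

51.08°F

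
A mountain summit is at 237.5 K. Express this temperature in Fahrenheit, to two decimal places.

In Celsius: 237.5 - 273.15 = -35.6500°C.
In Fahrenheit: -35.6500 × 1.8 + 32 = -32.17°F.

-32.17°F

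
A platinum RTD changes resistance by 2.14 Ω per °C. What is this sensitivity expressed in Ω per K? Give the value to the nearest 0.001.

2.140 Ω per K

The quantity depends on a temperature interval, so only the ratio of degree sizes applies; the offset between the scales is irrelevant.
A change of 1 K is a change of 1°C, so per K the value is 2.14 × 1 = 2.140.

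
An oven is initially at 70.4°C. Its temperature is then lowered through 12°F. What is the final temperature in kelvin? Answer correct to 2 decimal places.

The 12°F change is an interval, so only the factor 5/9 applies: -12 × 5/9 = -6.6667°C.
Final Celsius temperature: 70.4000 - 6.6667 = 63.7333°C.
In kelvin: 63.7333 + 273.15 = 336.88 K.

336.88 K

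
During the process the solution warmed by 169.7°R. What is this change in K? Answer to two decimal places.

For a temperature interval the offset drops out; only the factor 5/9 applies.
169.7 × 5/9 = 94.28.

94.28 K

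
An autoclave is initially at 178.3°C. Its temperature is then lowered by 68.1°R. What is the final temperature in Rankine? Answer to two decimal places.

744.51°R

The 68.1°R change is an interval, so only the factor 5/9 applies: -68.1 × 5/9 = -37.8333°C.
Final Celsius temperature: 178.3000 - 37.8333 = 140.4667°C.
In Rankine: 140.4667 × 1.8 + 491.67 = 744.51°R.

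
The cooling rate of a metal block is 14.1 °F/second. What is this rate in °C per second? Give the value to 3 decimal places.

7.833 °C/second

The quantity depends on a temperature interval, so only the ratio of degree sizes applies; the offset between the scales is irrelevant.
A change of 1°F is a change of 5/9°C, so 14.1 × 5/9 = 7.833.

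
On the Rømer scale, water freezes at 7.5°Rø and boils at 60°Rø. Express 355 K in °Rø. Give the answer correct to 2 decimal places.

First in Celsius: 355 - 273.15 = 81.8500°C.
Linearly onto the Rømer scale: 7.5 + (81.8500 / 100) × (60 - 7.5) = 50.47°Rø.

50.47°Rø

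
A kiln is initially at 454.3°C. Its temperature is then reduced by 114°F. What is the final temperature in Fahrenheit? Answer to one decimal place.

735.7°F

The 114°F change is an interval, so only the factor 5/9 applies: -114 × 5/9 = -63.3333°C.
Final Celsius temperature: 454.3000 - 63.3333 = 390.9667°C.
In Fahrenheit: 390.9667 × 1.8 + 32 = 735.7°F.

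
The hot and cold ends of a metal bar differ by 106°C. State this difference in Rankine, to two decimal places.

190.80°R

An interval of 1°C corresponds to 1.8°R.
106 × 1.8 = 190.80.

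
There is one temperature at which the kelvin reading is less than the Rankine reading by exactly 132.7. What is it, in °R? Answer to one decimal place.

298.6°R

Let R be the Rankine reading. The kelvin reading is K = 5/9·R.
Require K - R = -132.7: (-4/9)·R = -132.7.
R = (-132.7) / (-4/9) = 298.6.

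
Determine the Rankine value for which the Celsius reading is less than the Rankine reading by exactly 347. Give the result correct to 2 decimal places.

Let R be the Rankine reading. The Celsius reading is C = 5/9·R - 273.15.
Require C - R = -347: (-4/9)·R - 273.15 = -347.
R = (-347 + 273.15) / (-4/9) = 166.16.

166.16°R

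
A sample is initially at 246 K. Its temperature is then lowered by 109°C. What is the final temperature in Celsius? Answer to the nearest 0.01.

Initial temperature in Celsius: 246 - 273.15 = -27.1500°C.
Final Celsius temperature: -27.1500 - 109.0000 = -136.1500°C.

-136.15°C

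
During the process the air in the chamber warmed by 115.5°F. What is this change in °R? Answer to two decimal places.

115.50°R

Fahrenheit and Rankine degrees are the same size, so the interval is unchanged: 115.50.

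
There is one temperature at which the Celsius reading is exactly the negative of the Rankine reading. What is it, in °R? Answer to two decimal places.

175.60°R

Let R be the Rankine reading. The Celsius reading is C = 5/9·R - 273.15.
Require C = -1·R: 5/9·R - 273.15 = -1·R.
(14/9)·R = 273.15  ⇒  R = 175.60.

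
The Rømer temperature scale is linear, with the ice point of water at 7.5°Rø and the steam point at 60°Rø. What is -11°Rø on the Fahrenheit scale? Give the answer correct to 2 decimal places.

Linear interpolation between the fixed points: C = (-11 - 7.5) × 100 / (60 - 7.5) = -35.2381°C.
Then -35.2381 × 1.8 + 32 = -31.43°F.

-31.43°F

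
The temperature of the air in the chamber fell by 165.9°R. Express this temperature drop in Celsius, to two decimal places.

Only the scale ratio 5/9 matters for a change in temperature.
165.9 × 5/9 = 92.17.

92.17°C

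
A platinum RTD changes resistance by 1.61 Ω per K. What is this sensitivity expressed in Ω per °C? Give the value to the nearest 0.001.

Since only a temperature interval is involved, the additive offset between the scales drops out.
A change of 1°C is a change of 1 K, so per °C the value is 1.61 × 1 = 1.610.

1.610 Ω per °C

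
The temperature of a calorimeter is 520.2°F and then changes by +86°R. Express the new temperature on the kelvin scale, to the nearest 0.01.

592.15 K

Initial temperature in Celsius: (520.2 - 32) × 5/9 = 271.2222°C.
The 86°R change is an interval, so only the factor 5/9 applies: +86 × 5/9 = +47.7778°C.
Final Celsius temperature: 271.2222 + 47.7778 = 319.0000°C.
In kelvin: 319.0000 + 273.15 = 592.15 K.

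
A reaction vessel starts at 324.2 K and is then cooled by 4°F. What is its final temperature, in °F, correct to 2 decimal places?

119.89°F

Initial temperature in Celsius: 324.2 - 273.15 = 51.0500°C.
The 4°F change is an interval, so only the factor 5/9 applies: -4 × 5/9 = -2.2222°C.
Final Celsius temperature: 51.0500 - 2.2222 = 48.8278°C.
In Fahrenheit: 48.8278 × 1.8 + 32 = 119.89°F.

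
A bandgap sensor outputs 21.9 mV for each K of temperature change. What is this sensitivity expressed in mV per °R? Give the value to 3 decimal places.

Since only a temperature interval is involved, the additive offset between the scales drops out.
A change of 1°R is a change of 5/9 K, so per °R the value is 21.9 × 5/9 = 12.167.

12.167 mV per °R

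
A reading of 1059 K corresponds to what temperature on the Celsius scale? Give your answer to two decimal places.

In Celsius: 1059 - 273.15 = 785.8500°C.

785.85°C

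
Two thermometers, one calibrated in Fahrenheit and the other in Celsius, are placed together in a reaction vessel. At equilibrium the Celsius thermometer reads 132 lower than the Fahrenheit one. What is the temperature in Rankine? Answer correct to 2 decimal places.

Let x be the Fahrenheit reading; then the Celsius reading is 5/9·x - 17.7778.
(5/9·x - 17.7778) - x = -132  ⇒  (-4/9)·x = -114.222  ⇒  x = 257.0000°F.
In Celsius: (257 - 32) × 5/9 = 125.0000°C.
In Rankine: 125.0000 × 1.8 + 491.67 = 716.67°R.

716.67°R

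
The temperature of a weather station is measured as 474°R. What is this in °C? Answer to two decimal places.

In Celsius: (474 - 491.67) × 5/9 = -9.8167°C.

-9.82°C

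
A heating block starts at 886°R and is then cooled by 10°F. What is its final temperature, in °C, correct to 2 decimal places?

Initial temperature in Celsius: (886 - 491.67) × 5/9 = 219.0722°C.
The 10°F change is an interval, so only the factor 5/9 applies: -10 × 5/9 = -5.5556°C.
Final Celsius temperature: 219.0722 - 5.5556 = 213.5167°C.

213.52°C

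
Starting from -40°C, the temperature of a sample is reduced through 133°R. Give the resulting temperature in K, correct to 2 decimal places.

The 133°R change is an interval, so only the factor 5/9 applies: -133 × 5/9 = -73.8889°C.
Final Celsius temperature: -40.0000 - 73.8889 = -113.8889°C.
In kelvin: -113.8889 + 273.15 = 159.26 K.

159.26 K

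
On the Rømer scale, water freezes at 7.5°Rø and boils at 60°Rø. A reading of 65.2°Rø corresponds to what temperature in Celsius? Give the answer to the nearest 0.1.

109.9°C

Linear interpolation between the fixed points: C = (65.2 - 7.5) × 100 / (60 - 7.5) = 109.9048°C.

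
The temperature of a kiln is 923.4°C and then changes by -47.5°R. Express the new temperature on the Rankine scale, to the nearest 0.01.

The 47.5°R change is an interval, so only the factor 5/9 applies: -47.5 × 5/9 = -26.3889°C.
Final Celsius temperature: 923.4000 - 26.3889 = 897.0111°C.
In Rankine: 897.0111 × 1.8 + 491.67 = 2106.29°R.

2106.29°R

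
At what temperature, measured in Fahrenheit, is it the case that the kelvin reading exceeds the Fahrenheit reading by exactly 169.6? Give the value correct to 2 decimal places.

192.99°F

Let F be the Fahrenheit reading. The kelvin reading is K = 5/9·F + 255.372.
Require K - F = 169.6: (-4/9)·F + 255.372 = 169.6.
F = (169.6 - 255.372) / (-4/9) = 192.99.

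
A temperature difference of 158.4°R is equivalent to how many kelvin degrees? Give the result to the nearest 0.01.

88.00 K

An interval of 1°R corresponds to 5/9 K.
158.4 × 5/9 = 88.00.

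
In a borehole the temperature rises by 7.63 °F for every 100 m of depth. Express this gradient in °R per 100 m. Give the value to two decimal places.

7.63 °R/100 m

Since only a temperature interval is involved, the additive offset between the scales drops out.
A change of 1°F is a change of 1°R, so 7.63 × 1 = 7.63.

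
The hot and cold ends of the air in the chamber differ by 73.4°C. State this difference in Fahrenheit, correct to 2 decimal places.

132.12°F

An interval of 1°C corresponds to 1.8°F.
73.4 × 1.8 = 132.12.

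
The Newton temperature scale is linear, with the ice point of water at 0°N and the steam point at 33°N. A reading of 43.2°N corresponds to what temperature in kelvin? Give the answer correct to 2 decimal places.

404.06 K

Linear interpolation between the fixed points: C = (43.2 - 0) × 100 / (33 - 0) = 130.9091°C.
Then 130.9091 + 273.15 = 404.06 K.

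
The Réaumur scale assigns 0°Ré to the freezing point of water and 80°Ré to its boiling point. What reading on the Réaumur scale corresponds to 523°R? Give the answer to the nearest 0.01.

13.92°Ré

First in Celsius: (523 - 491.67) × 5/9 = 17.4056°C.
Linearly onto the Réaumur scale: 0 + (17.4056 / 100) × (80 - 0) = 13.92°Ré.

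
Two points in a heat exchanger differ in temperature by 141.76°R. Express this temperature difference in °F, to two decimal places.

141.76°F

Rankine and Fahrenheit degrees are the same size, so the interval is unchanged: 141.76.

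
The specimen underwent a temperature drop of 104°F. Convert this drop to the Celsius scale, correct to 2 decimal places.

An interval of 1°F corresponds to 5/9°C.
104 × 5/9 = 57.78.

57.78°C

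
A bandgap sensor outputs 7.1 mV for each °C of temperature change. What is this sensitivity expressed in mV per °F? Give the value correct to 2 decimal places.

3.94 mV per °F

The quantity depends on a temperature interval, so only the ratio of degree sizes applies; the offset between the scales is irrelevant.
A change of 1°F is a change of 5/9°C, so per °F the value is 7.1 × 5/9 = 3.94.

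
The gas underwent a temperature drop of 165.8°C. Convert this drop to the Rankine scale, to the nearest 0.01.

For a temperature interval the offset drops out; only the factor 1.8 applies.
165.8 × 1.8 = 298.44.

298.44°R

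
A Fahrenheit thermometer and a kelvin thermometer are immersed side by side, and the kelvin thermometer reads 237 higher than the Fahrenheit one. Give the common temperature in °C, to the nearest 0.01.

Let x be the Fahrenheit reading; then the kelvin reading is 5/9·x + 255.372.
(5/9·x + 255.372) - x = 237  ⇒  (-4/9)·x = -18.3722  ⇒  x = 41.3375°F.
In Celsius: (41.3375 - 32) × 5/9 = 5.19°C.

5.19°C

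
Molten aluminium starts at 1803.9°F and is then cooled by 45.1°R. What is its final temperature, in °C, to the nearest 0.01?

959.33°C

Initial temperature in Celsius: (1803.9 - 32) × 5/9 = 984.3889°C.
The 45.1°R change is an interval, so only the factor 5/9 applies: -45.1 × 5/9 = -25.0556°C.
Final Celsius temperature: 984.3889 - 25.0556 = 959.3333°C.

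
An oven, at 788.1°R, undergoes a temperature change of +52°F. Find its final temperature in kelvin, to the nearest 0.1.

Initial temperature in Celsius: (788.1 - 491.67) × 5/9 = 164.6833°C.
The 52°F change is an interval, so only the factor 5/9 applies: +52 × 5/9 = +28.8889°C.
Final Celsius temperature: 164.6833 + 28.8889 = 193.5722°C.
In kelvin: 193.5722 + 273.15 = 466.7 K.

466.7 K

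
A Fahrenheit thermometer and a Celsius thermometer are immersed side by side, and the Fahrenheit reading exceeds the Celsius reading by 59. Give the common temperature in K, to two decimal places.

306.90 K

Let x be the Fahrenheit reading; then the Celsius reading is 5/9·x - 17.7778.
(5/9·x - 17.7778) - x = -59  ⇒  (-4/9)·x = -41.2222  ⇒  x = 92.7500°F.
In Celsius: (92.75 - 32) × 5/9 = 33.7500°C.
In kelvin: 33.7500 + 273.15 = 306.90 K.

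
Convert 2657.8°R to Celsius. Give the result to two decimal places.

In Celsius: (2657.8 - 491.67) × 5/9 = 1203.4056°C.

1203.41°C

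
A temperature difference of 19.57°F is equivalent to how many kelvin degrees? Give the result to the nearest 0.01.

For a temperature interval the offset drops out; only the factor 5/9 applies.
19.57 × 5/9 = 10.87.

10.87 K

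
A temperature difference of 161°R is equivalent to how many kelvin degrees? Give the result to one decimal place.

Only the scale ratio 5/9 matters for a change in temperature.
161 × 5/9 = 89.4.

89.4 K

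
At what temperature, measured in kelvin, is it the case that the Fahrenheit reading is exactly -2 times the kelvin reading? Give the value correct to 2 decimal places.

120.97 K

Let K be the kelvin reading. The Fahrenheit reading is F = 1.8·K - 459.67.
Require F = -2·K: 1.8·K - 459.67 = -2·K.
(3.8)·K = 459.67  ⇒  K = 120.97.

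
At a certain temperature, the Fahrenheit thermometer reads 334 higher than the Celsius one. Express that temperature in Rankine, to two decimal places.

1171.17°R

Let x be the Celsius reading; then the Fahrenheit reading is 1.8·x + 32.
(1.8·x + 32) - x = 334  ⇒  (0.8)·x = 302  ⇒  x = 377.5000°C.
In Rankine: 377.5000 × 1.8 + 491.67 = 1171.17°R.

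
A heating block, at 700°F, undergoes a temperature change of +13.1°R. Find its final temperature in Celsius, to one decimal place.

378.4°C

Initial temperature in Celsius: (700 - 32) × 5/9 = 371.1111°C.
The 13.1°R change is an interval, so only the factor 5/9 applies: +13.1 × 5/9 = +7.2778°C.
Final Celsius temperature: 371.1111 + 7.2778 = 378.3889°C.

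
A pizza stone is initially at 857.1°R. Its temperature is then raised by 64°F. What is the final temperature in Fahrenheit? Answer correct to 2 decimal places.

Initial temperature in Celsius: (857.1 - 491.67) × 5/9 = 203.0167°C.
The 64°F change is an interval, so only the factor 5/9 applies: +64 × 5/9 = +35.5556°C.
Final Celsius temperature: 203.0167 + 35.5556 = 238.5722°C.
In Fahrenheit: 238.5722 × 1.8 + 32 = 461.43°F.

461.43°F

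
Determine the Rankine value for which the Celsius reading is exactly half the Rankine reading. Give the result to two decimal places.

Let R be the Rankine reading. The Celsius reading is C = 5/9·R - 273.15.
Require C = 0.5·R: 5/9·R - 273.15 = 0.5·R.
(1/18)·R = 273.15  ⇒  R = 4916.70.

4916.70°R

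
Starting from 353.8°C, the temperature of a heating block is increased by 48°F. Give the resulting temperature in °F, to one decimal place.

The 48°F change is an interval, so only the factor 5/9 applies: +48 × 5/9 = +26.6667°C.
Final Celsius temperature: 353.8000 + 26.6667 = 380.4667°C.
In Fahrenheit: 380.4667 × 1.8 + 32 = 716.8°F.

716.8°F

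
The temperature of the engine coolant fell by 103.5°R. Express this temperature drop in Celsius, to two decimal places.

57.50°C

An interval of 1°R corresponds to 5/9°C.
103.5 × 5/9 = 57.50.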